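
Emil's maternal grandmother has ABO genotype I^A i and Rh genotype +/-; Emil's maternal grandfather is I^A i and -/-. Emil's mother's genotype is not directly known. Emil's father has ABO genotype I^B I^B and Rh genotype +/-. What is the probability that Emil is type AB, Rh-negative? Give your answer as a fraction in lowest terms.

Emil's mother's ABO genotype from I^A i × I^A i: 1/4 I^A I^A, 1/2 I^A i, 1/4 i i.
Crossing each possibility with the father I^B I^B and summing P(type AB): 1/4·1 + 1/2·1/2 + 1/4·0 = 1/2.
Similarly for Rh via the mother's Rh distribution: P(Rh-) = 3/8.
Independent loci: 1/2 × 3/8 = 3/16.

3/16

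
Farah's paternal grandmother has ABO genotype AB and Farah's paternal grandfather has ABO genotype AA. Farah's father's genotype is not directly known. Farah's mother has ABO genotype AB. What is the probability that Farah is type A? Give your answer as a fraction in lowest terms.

Farah's father's ABO genotype from AB × AA: 1/2 AA, 1/2 AB.
Crossing each possibility with the mother AB and summing P(type A): 1/2·1/2 + 1/2·1/4 = 3/8.

3/8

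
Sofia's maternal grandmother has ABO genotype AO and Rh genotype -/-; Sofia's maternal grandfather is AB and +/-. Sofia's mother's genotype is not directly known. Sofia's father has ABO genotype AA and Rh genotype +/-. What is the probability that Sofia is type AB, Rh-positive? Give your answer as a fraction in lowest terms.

5/32

Sofia's mother's ABO genotype from AO × AB: 1/4 AA, 1/4 AB, 1/4 AO, 1/4 BO.
Crossing each possibility with the father AA and summing P(type AB): 1/4·0 + 1/4·1/2 + 1/4·0 + 1/4·1/2 = 1/4.
Similarly for Rh via the mother's Rh distribution: P(Rh+) = 5/8.
Independent loci: 1/4 × 5/8 = 5/32.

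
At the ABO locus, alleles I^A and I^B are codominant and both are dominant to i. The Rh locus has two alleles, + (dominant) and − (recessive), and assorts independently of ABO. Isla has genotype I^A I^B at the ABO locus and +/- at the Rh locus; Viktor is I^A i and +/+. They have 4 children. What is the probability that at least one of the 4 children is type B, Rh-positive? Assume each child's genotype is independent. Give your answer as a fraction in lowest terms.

ABO cross I^A I^B × I^A i → 1/2 A, 1/4 B, 1/4 AB.
Rh cross +/- × +/+ → 1 Rh+; so P(type B, Rh-positive) = 1/4 × 1 = 1/4 per child.
P(none) = (3/4)^4 = 81/256; P(at least one) = 1 − 81/256 = 175/256.

175/256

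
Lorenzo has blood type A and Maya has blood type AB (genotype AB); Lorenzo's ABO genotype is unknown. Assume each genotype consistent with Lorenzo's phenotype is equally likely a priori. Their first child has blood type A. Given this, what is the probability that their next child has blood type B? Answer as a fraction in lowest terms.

1/8

Possible genotypes: Lorenzo ∈ {AA, AO}; Maya ∈ {AB}.
Weight each parental genotype pair by prior × P(type-A child):
  AA × AB: posterior weight 1/2; P(next child type B) = 0.
  AO × AB: posterior weight 1/2; P(next child type B) = 1/4.
Weighted sum = 1/8.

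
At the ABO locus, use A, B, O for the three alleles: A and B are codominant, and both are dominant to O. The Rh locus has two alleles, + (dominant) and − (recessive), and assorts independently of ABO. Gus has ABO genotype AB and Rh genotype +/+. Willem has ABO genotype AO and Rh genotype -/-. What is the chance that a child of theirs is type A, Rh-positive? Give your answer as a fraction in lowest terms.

1/2

ABO cross AB × AO → offspring phenotypes: 1/2 A, 1/4 B, 1/4 AB.
Rh cross +/+ × -/- → 1 Rh+.
Independent loci: P(type A, Rh-positive) = 1/2 × 1 = 1/2.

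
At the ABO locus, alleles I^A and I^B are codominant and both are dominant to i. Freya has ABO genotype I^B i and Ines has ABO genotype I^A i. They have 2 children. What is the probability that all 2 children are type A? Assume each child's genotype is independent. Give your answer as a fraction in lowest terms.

ABO cross I^B i × I^A i → 1/4 O, 1/4 A, 1/4 B, 1/4 AB.
So P(type A) = 1/4 per child.
All 2 independent: (1/4)^2 = 1/16.

1/16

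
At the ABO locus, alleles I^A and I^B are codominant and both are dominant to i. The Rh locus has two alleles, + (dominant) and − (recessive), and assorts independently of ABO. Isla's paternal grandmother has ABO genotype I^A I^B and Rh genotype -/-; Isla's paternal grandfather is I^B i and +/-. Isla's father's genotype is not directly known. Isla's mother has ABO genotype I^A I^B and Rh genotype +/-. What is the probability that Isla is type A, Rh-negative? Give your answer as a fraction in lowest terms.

Isla's father's ABO genotype from I^A I^B × I^B i: 1/4 I^A I^B, 1/4 I^A i, 1/4 I^B I^B, 1/4 I^B i.
Crossing each possibility with the mother I^A I^B and summing P(type A): 1/4·1/4 + 1/4·1/2 + 1/4·0 + 1/4·1/4 = 1/4.
Similarly for Rh via the father's Rh distribution: P(Rh-) = 3/8.
Independent loci: 1/4 × 3/8 = 3/32.

3/32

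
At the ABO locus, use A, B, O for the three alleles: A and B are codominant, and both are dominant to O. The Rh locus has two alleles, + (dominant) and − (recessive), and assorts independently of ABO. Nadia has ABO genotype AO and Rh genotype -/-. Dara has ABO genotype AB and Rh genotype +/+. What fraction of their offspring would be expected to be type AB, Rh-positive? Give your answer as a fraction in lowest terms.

ABO cross AO × AB → offspring phenotypes: 1/2 A, 1/4 B, 1/4 AB.
Rh cross -/- × +/+ → 1 Rh+.
Independent loci: P(type AB, Rh-positive) = 1/4 × 1 = 1/4.

1/4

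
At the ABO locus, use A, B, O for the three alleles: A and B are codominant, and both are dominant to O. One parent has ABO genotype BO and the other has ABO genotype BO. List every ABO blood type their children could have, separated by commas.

O, B

Gametes from BO × BO give offspring ABO genotypes BB, BO, OO, i.e. phenotypes O, B.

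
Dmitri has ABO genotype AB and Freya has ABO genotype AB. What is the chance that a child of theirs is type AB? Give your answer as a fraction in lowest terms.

1/2

ABO cross AB × AB → offspring phenotypes: 1/4 A, 1/4 B, 1/2 AB.
So P(type AB) = 1/2.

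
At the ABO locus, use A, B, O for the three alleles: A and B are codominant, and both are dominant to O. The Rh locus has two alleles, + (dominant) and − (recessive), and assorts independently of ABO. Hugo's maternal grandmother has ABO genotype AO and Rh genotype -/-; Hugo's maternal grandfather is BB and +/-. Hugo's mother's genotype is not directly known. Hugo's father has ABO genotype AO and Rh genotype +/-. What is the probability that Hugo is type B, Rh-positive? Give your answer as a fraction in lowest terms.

5/32

Hugo's mother's ABO genotype from AO × BB: 1/2 AB, 1/2 BO.
Crossing each possibility with the father AO and summing P(type B): 1/2·1/4 + 1/2·1/4 = 1/4.
Similarly for Rh via the mother's Rh distribution: P(Rh+) = 5/8.
Independent loci: 1/4 × 5/8 = 5/32.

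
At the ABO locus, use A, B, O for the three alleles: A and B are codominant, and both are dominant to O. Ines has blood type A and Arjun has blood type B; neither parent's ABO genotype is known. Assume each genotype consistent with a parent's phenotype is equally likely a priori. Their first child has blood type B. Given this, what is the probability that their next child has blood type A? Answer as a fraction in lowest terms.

Possible genotypes: Ines ∈ {AA, AO}; Arjun ∈ {BB, BO}.
Weight each parental genotype pair by prior × P(type-B child):
  AO × BB: posterior weight 2/3; P(next child type A) = 0.
  AO × BO: posterior weight 1/3; P(next child type A) = 1/4.
Weighted sum = 1/12.

1/12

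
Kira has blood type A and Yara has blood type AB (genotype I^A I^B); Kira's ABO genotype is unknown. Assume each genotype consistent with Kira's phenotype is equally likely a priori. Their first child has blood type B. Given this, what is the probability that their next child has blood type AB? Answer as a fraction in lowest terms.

Possible genotypes: Kira ∈ {I^A I^A, I^A i}; Yara ∈ {I^A I^B}.
Weight each parental genotype pair by prior × P(type-B child):
  I^A i × I^A I^B: posterior weight 1; P(next child type AB) = 1/4.
Weighted sum = 1/4.

1/4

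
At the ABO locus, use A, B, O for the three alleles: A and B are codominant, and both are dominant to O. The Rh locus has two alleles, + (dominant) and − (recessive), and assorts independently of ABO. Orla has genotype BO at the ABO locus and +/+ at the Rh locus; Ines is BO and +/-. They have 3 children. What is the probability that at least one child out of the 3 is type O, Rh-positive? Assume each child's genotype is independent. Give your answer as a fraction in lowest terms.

37/64

ABO cross BO × BO → 1/4 O, 3/4 B.
Rh cross +/+ × +/- → 1 Rh+; so P(type O, Rh-positive) = 1/4 × 1 = 1/4 per child.
P(none) = (3/4)^3 = 27/64; P(at least one) = 1 − 27/64 = 37/64.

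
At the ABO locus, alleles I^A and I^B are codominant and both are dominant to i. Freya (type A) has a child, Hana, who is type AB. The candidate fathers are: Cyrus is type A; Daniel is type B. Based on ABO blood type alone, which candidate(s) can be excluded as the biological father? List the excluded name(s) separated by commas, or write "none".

Cyrus

A candidate is excluded only if no genotype consistent with his phenotype could produce a type AB child with a type A mother.
Cyrus (type A): no genotype consistent with that phenotype can produce a type-AB child with a type-A mother.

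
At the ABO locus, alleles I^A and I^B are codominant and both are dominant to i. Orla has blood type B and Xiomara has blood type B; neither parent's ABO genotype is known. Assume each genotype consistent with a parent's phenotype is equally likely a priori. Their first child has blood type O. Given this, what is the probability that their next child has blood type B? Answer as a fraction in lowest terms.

Possible genotypes: Orla ∈ {I^B I^B, I^B i}; Xiomara ∈ {I^B I^B, I^B i}.
Weight each parental genotype pair by prior × P(type-O child):
  I^B i × I^B i: posterior weight 1; P(next child type B) = 3/4.
Weighted sum = 3/4.

3/4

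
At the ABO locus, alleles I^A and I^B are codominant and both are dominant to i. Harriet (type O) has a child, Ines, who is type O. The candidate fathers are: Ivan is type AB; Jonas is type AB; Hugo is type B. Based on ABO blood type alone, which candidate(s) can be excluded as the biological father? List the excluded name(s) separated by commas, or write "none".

Ivan, Jonas

A candidate is excluded only if no genotype consistent with his phenotype could produce a type O child with a type O mother.
Ivan (type AB): no genotype consistent with that phenotype can produce a type-O child with a type-O mother.
Jonas (type AB): no genotype consistent with that phenotype can produce a type-O child with a type-O mother.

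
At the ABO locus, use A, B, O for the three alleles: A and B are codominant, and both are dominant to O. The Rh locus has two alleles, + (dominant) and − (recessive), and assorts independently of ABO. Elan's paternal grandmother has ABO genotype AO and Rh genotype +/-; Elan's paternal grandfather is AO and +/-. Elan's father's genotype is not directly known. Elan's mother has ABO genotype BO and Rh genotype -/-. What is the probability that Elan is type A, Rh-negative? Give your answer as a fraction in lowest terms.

Elan's father's ABO genotype from AO × AO: 1/4 AA, 1/2 AO, 1/4 OO.
Crossing each possibility with the mother BO and summing P(type A): 1/4·1/2 + 1/2·1/4 + 1/4·0 = 1/4.
Similarly for Rh via the father's Rh distribution: P(Rh-) = 1/2.
Independent loci: 1/4 × 1/2 = 1/8.

1/8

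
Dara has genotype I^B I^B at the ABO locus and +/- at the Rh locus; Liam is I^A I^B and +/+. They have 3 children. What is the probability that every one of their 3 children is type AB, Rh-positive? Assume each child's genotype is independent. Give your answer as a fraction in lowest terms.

ABO cross I^B I^B × I^A I^B → 1/2 B, 1/2 AB.
Rh cross +/- × +/+ → 1 Rh+; so P(type AB, Rh-positive) = 1/2 × 1 = 1/2 per child.
All 3 independent: (1/2)^3 = 1/8.

1/8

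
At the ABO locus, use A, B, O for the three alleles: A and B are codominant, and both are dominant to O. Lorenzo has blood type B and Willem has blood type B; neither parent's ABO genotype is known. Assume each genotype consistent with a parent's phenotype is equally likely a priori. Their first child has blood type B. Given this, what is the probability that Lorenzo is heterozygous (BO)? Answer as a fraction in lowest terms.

7/15

Possible genotypes: Lorenzo ∈ {BB, BO}; Willem ∈ {BB, BO}.
Weight each parental genotype pair by prior × P(type-B child):
  BB × BB: posterior weight 4/15.
  BB × BO: posterior weight 4/15.
  BO × BB: posterior weight 4/15.
  BO × BO: posterior weight 1/5.
Sum the posterior weight over pairs where Lorenzo is BO: 7/15.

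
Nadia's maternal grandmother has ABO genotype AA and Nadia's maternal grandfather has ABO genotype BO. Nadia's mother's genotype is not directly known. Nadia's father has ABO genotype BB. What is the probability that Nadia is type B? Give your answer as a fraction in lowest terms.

1/2

Nadia's mother's ABO genotype from AA × BO: 1/2 AB, 1/2 AO.
Crossing each possibility with the father BB and summing P(type B): 1/2·1/2 + 1/2·1/2 = 1/2.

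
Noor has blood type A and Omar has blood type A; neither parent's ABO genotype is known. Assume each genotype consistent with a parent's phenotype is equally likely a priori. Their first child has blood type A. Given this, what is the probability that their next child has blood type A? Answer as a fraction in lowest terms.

Possible genotypes: Noor ∈ {I^A I^A, I^A i}; Omar ∈ {I^A I^A, I^A i}.
Weight each parental genotype pair by prior × P(type-A child):
  I^A I^A × I^A I^A: posterior weight 4/15; P(next child type A) = 1.
  I^A I^A × I^A i: posterior weight 4/15; P(next child type A) = 1.
  I^A i × I^A I^A: posterior weight 4/15; P(next child type A) = 1.
  I^A i × I^A i: posterior weight 1/5; P(next child type A) = 3/4.
Weighted sum = 19/20.

19/20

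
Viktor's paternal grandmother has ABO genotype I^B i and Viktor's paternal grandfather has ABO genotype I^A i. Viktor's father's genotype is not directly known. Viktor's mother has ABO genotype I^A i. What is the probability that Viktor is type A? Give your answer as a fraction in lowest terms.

Viktor's father's ABO genotype from I^B i × I^A i: 1/4 I^A I^B, 1/4 I^A i, 1/4 I^B i, 1/4 i i.
Crossing each possibility with the mother I^A i and summing P(type A): 1/4·1/2 + 1/4·3/4 + 1/4·1/4 + 1/4·1/2 = 1/2.

1/2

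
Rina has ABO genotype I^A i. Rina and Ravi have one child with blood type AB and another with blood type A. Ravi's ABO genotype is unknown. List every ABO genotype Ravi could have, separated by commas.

I^A I^B, I^B i

For each candidate genotype of Ravi, check whether crossing it with I^A i can produce every observed child phenotype.
  I^A I^A → possible child types {A} ✗
  I^A I^B → possible child types {A, B, AB} ✓
  I^A i → possible child types {O, A} ✗
  I^B I^B → possible child types {B, AB} ✗
  I^B i → possible child types {O, A, B, AB} ✓
  i i → possible child types {O, A} ✗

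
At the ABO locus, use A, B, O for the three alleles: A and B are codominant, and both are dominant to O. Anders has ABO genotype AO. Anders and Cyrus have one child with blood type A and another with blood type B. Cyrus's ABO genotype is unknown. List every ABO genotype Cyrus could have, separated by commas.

For each candidate genotype of Cyrus, check whether crossing it with AO can produce every observed child phenotype.
  AA → possible child types {A} ✗
  AB → possible child types {A, B, AB} ✓
  AO → possible child types {O, A} ✗
  BB → possible child types {B, AB} ✗
  BO → possible child types {O, A, B, AB} ✓
  OO → possible child types {O, A} ✗

AB, BO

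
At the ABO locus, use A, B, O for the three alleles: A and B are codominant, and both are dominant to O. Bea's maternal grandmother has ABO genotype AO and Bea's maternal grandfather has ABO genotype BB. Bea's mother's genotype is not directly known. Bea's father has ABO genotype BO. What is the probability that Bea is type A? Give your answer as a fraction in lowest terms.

Bea's mother's ABO genotype from AO × BB: 1/2 AB, 1/2 BO.
Crossing each possibility with the father BO and summing P(type A): 1/2·1/4 + 1/2·0 = 1/8.

1/8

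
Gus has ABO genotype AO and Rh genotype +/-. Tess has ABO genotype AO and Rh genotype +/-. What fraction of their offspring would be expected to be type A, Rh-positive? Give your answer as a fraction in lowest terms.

9/16

ABO cross AO × AO → offspring phenotypes: 1/4 O, 3/4 A.
Rh cross +/- × +/- → 3/4 Rh+, 1/4 Rh-.
Independent loci: P(type A, Rh-positive) = 3/4 × 3/4 = 9/16.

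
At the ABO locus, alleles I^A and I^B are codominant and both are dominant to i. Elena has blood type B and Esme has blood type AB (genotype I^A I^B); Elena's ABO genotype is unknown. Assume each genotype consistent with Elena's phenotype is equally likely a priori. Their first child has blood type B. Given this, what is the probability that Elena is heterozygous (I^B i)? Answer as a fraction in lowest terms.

1/2

Possible genotypes: Elena ∈ {I^B I^B, I^B i}; Esme ∈ {I^A I^B}.
Weight each parental genotype pair by prior × P(type-B child):
  I^B I^B × I^A I^B: posterior weight 1/2.
  I^B i × I^A I^B: posterior weight 1/2.
Sum the posterior weight over pairs where Elena is I^B i: 1/2.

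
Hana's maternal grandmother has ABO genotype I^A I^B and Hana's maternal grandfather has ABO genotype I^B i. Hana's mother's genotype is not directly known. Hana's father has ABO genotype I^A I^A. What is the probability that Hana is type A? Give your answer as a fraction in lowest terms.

1/2

Hana's mother's ABO genotype from I^A I^B × I^B i: 1/4 I^A I^B, 1/4 I^A i, 1/4 I^B I^B, 1/4 I^B i.
Crossing each possibility with the father I^A I^A and summing P(type A): 1/4·1/2 + 1/4·1 + 1/4·0 + 1/4·1/2 = 1/2.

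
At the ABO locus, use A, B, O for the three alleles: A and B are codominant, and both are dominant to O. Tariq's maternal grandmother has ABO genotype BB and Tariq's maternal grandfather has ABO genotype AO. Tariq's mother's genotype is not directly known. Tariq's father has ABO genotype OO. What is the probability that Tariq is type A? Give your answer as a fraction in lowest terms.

1/4

Tariq's mother's ABO genotype from BB × AO: 1/2 AB, 1/2 BO.
Crossing each possibility with the father OO and summing P(type A): 1/2·1/2 + 1/2·0 = 1/4.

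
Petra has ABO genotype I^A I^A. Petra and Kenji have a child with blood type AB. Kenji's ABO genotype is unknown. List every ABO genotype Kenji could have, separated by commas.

I^A I^B, I^B I^B, I^B i

For each candidate genotype of Kenji, check whether crossing it with I^A I^A can produce every observed child phenotype.
  I^A I^A → possible child types {A} ✗
  I^A I^B → possible child types {A, AB} ✓
  I^A i → possible child types {A} ✗
  I^B I^B → possible child types {AB} ✓
  I^B i → possible child types {A, AB} ✓
  i i → possible child types {A} ✗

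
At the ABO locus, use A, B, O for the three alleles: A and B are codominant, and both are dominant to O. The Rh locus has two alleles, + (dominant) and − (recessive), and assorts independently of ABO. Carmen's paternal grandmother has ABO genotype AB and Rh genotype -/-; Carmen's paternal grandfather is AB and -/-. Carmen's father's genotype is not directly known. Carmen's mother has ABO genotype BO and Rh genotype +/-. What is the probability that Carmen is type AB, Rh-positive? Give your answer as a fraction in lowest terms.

1/8

Carmen's father's ABO genotype from AB × AB: 1/4 AA, 1/2 AB, 1/4 BB.
Crossing each possibility with the mother BO and summing P(type AB): 1/4·1/2 + 1/2·1/4 + 1/4·0 = 1/4.
Similarly for Rh via the father's Rh distribution: P(Rh+) = 1/2.
Independent loci: 1/4 × 1/2 = 1/8.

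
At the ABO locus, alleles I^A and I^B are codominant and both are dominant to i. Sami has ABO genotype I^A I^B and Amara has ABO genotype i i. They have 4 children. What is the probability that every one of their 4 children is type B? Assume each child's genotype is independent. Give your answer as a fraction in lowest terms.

ABO cross I^A I^B × i i → 1/2 A, 1/2 B.
So P(type B) = 1/2 per child.
All 4 independent: (1/2)^4 = 1/16.

1/16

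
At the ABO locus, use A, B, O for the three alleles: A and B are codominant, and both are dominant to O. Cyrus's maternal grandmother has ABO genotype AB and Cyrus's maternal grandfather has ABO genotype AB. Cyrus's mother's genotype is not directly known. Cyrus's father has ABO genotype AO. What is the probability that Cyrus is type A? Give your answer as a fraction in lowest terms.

Cyrus's mother's ABO genotype from AB × AB: 1/4 AA, 1/2 AB, 1/4 BB.
Crossing each possibility with the father AO and summing P(type A): 1/4·1 + 1/2·1/2 + 1/4·0 = 1/2.

1/2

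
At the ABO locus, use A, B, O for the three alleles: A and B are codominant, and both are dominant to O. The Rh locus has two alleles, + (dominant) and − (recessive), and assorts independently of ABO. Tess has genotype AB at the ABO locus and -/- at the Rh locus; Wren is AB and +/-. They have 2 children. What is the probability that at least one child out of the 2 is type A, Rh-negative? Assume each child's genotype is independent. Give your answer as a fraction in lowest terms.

ABO cross AB × AB → 1/4 A, 1/4 B, 1/2 AB.
Rh cross -/- × +/- → 1/2 Rh+, 1/2 Rh-; so P(type A, Rh-negative) = 1/4 × 1/2 = 1/8 per child.
P(none) = (7/8)^2 = 49/64; P(at least one) = 1 − 49/64 = 15/64.

15/64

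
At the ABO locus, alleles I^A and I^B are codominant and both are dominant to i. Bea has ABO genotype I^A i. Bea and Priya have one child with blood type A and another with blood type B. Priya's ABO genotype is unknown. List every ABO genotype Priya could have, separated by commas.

I^A I^B, I^B i

For each candidate genotype of Priya, check whether crossing it with I^A i can produce every observed child phenotype.
  I^A I^A → possible child types {A} ✗
  I^A I^B → possible child types {A, B, AB} ✓
  I^A i → possible child types {O, A} ✗
  I^B I^B → possible child types {B, AB} ✗
  I^B i → possible child types {O, A, B, AB} ✓
  i i → possible child types {O, A} ✗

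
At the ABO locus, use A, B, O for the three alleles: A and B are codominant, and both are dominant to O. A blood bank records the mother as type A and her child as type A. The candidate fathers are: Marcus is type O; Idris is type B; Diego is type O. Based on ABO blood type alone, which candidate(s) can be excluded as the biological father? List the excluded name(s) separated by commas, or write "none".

A candidate is excluded only if no genotype consistent with his phenotype could produce a type A child with a type A mother.
Every candidate has at least one consistent genotype combination, so none can be excluded.

none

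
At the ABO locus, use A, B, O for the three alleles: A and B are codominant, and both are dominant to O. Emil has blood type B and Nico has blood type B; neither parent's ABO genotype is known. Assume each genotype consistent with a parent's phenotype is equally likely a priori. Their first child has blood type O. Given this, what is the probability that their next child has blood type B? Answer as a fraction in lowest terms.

Possible genotypes: Emil ∈ {BB, BO}; Nico ∈ {BB, BO}.
Weight each parental genotype pair by prior × P(type-O child):
  BO × BO: posterior weight 1; P(next child type B) = 3/4.
Weighted sum = 3/4.

3/4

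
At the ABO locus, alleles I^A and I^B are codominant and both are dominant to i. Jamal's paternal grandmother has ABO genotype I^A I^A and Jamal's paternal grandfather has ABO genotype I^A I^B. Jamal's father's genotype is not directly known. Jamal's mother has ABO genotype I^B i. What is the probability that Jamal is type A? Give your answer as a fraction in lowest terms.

3/8

Jamal's father's ABO genotype from I^A I^A × I^A I^B: 1/2 I^A I^A, 1/2 I^A I^B.
Crossing each possibility with the mother I^B i and summing P(type A): 1/2·1/2 + 1/2·1/4 = 3/8.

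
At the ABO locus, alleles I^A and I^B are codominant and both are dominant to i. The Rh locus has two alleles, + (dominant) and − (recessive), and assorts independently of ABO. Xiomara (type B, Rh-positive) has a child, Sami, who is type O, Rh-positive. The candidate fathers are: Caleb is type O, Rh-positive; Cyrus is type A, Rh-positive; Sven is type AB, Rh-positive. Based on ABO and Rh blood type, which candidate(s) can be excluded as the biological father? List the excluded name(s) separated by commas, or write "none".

Sven

A candidate is excluded only if no genotype consistent with his phenotype could produce a type O, Rh-positive child with a type B, Rh-positive mother.
Sven (type AB, Rh+): no genotype consistent with that phenotype can produce a type-O Rh+ child with a type-B mother.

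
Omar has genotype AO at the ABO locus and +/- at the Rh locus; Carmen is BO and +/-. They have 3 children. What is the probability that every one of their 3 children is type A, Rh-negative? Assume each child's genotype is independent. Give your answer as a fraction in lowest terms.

ABO cross AO × BO → 1/4 O, 1/4 A, 1/4 B, 1/4 AB.
Rh cross +/- × +/- → 3/4 Rh+, 1/4 Rh-; so P(type A, Rh-negative) = 1/4 × 1/4 = 1/16 per child.
All 3 independent: (1/16)^3 = 1/4096.

1/4096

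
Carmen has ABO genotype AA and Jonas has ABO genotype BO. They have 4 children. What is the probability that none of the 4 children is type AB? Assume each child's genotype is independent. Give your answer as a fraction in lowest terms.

1/16

ABO cross AA × BO → 1/2 A, 1/2 AB.
So P(type AB) = 1/2 per child.
P(not type AB) = 1/2 for one child; (1/2)^4 = 1/16.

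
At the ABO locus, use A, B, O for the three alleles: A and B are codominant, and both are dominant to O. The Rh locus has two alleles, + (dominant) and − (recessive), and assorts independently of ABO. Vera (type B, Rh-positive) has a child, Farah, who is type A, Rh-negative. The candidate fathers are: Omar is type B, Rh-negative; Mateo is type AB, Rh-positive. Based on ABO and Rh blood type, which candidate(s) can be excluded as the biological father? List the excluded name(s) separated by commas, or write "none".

A candidate is excluded only if no genotype consistent with his phenotype could produce a type A, Rh-negative child with a type B, Rh-positive mother.
Omar (type B, Rh-): no genotype consistent with that phenotype can produce a type-A Rh- child with a type-B mother.

Omar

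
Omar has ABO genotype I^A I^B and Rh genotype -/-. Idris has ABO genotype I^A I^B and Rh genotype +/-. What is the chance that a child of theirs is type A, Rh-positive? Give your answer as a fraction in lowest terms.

1/8

ABO cross I^A I^B × I^A I^B → offspring phenotypes: 1/4 A, 1/4 B, 1/2 AB.
Rh cross -/- × +/- → 1/2 Rh+, 1/2 Rh-.
Independent loci: P(type A, Rh-positive) = 1/4 × 1/2 = 1/8.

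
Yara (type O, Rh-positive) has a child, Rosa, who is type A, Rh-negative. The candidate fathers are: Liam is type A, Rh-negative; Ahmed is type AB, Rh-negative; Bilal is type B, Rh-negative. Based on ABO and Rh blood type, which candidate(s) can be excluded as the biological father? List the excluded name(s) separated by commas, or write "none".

Bilal

A candidate is excluded only if no genotype consistent with his phenotype could produce a type A, Rh-negative child with a type O, Rh-positive mother.
Bilal (type B, Rh-): no genotype consistent with that phenotype can produce a type-A Rh- child with a type-O mother.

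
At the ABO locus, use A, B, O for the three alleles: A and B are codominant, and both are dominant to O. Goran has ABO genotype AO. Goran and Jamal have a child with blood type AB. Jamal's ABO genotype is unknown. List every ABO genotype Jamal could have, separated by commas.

For each candidate genotype of Jamal, check whether crossing it with AO can produce every observed child phenotype.
  AA → possible child types {A} ✗
  AB → possible child types {A, B, AB} ✓
  AO → possible child types {O, A} ✗
  BB → possible child types {B, AB} ✓
  BO → possible child types {O, A, B, AB} ✓
  OO → possible child types {O, A} ✗

AB, BB, BO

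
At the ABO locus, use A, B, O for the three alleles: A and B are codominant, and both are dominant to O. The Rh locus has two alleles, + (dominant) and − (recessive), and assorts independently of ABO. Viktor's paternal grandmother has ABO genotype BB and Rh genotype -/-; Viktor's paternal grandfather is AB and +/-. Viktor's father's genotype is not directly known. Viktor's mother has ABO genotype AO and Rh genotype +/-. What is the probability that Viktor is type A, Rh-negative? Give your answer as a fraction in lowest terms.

Viktor's father's ABO genotype from BB × AB: 1/2 AB, 1/2 BB.
Crossing each possibility with the mother AO and summing P(type A): 1/2·1/2 + 1/2·0 = 1/4.
Similarly for Rh via the father's Rh distribution: P(Rh-) = 3/8.
Independent loci: 1/4 × 3/8 = 3/32.

3/32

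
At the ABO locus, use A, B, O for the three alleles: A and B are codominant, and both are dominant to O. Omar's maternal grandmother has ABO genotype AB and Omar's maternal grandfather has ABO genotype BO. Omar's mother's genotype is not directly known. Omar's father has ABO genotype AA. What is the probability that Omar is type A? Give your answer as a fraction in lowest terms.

1/2

Omar's mother's ABO genotype from AB × BO: 1/4 AB, 1/4 AO, 1/4 BB, 1/4 BO.
Crossing each possibility with the father AA and summing P(type A): 1/4·1/2 + 1/4·1 + 1/4·0 + 1/4·1/2 = 1/2.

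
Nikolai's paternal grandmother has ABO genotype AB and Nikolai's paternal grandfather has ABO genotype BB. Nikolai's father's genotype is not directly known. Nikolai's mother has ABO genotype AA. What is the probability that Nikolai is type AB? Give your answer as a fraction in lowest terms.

3/4

Nikolai's father's ABO genotype from AB × BB: 1/2 AB, 1/2 BB.
Crossing each possibility with the mother AA and summing P(type AB): 1/2·1/2 + 1/2·1 = 3/4.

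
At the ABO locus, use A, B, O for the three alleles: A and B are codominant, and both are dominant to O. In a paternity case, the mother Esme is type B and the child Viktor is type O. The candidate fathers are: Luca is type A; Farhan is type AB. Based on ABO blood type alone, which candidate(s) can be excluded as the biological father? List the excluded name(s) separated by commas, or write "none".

A candidate is excluded only if no genotype consistent with his phenotype could produce a type O child with a type B mother.
Farhan (type AB): no genotype consistent with that phenotype can produce a type-O child with a type-B mother.

Farhan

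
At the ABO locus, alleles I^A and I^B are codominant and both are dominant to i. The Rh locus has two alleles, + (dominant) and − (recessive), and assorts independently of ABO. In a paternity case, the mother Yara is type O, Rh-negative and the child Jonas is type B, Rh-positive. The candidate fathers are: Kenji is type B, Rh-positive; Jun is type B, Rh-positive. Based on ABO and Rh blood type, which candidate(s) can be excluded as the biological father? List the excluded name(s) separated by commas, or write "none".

A candidate is excluded only if no genotype consistent with his phenotype could produce a type B, Rh-positive child with a type O, Rh-negative mother.
Every candidate has at least one consistent genotype combination, so none can be excluded.

none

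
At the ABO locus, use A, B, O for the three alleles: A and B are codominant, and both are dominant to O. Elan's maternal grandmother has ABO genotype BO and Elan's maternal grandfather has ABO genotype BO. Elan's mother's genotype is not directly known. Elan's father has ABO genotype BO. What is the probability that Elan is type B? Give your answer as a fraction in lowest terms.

Elan's mother's ABO genotype from BO × BO: 1/4 BB, 1/2 BO, 1/4 OO.
Crossing each possibility with the father BO and summing P(type B): 1/4·1 + 1/2·3/4 + 1/4·1/2 = 3/4.

3/4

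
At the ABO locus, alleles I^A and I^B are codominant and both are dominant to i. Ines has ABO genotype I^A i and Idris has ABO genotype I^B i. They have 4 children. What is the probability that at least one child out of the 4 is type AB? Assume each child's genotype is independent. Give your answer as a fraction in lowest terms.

ABO cross I^A i × I^B i → 1/4 O, 1/4 A, 1/4 B, 1/4 AB.
So P(type AB) = 1/4 per child.
P(none) = (3/4)^4 = 81/256; P(at least one) = 1 − 81/256 = 175/256.

175/256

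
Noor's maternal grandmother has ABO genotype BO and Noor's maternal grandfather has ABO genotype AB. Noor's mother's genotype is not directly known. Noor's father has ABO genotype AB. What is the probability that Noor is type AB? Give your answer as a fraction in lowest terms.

Noor's mother's ABO genotype from BO × AB: 1/4 AB, 1/4 AO, 1/4 BB, 1/4 BO.
Crossing each possibility with the father AB and summing P(type AB): 1/4·1/2 + 1/4·1/4 + 1/4·1/2 + 1/4·1/4 = 3/8.

3/8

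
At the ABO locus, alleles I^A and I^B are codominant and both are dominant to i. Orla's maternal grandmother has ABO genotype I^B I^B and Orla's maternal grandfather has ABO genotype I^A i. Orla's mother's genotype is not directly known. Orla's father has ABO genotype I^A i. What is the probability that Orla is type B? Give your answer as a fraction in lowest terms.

1/4

Orla's mother's ABO genotype from I^B I^B × I^A i: 1/2 I^A I^B, 1/2 I^B i.
Crossing each possibility with the father I^A i and summing P(type B): 1/2·1/4 + 1/2·1/4 = 1/4.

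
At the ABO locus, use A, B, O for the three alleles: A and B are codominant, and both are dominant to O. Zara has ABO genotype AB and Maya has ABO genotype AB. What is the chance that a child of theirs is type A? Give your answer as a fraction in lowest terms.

1/4

ABO cross AB × AB → offspring phenotypes: 1/4 A, 1/4 B, 1/2 AB.
So P(type A) = 1/4.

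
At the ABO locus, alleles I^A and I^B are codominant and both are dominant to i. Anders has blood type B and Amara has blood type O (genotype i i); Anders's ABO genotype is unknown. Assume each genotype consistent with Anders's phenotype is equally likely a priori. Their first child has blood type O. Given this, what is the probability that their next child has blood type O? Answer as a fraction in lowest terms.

Possible genotypes: Anders ∈ {I^B I^B, I^B i}; Amara ∈ {i i}.
Weight each parental genotype pair by prior × P(type-O child):
  I^B i × i i: posterior weight 1; P(next child type O) = 1/2.
Weighted sum = 1/2.

1/2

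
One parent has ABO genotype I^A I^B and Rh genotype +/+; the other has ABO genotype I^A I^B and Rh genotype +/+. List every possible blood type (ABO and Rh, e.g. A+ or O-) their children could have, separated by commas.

A+, B+, AB+

Gametes from I^A I^B × I^A I^B give offspring ABO genotypes I^A I^A, I^A I^B, I^B I^B, i.e. phenotypes A, B, AB.
Rh cross +/+ × +/+ → phenotypes Rh+.
Combining independently: A+, B+, AB+.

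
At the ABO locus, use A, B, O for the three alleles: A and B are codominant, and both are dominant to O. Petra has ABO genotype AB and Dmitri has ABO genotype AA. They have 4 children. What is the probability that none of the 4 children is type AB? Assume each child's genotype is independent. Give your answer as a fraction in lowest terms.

1/16

ABO cross AB × AA → 1/2 A, 1/2 AB.
So P(type AB) = 1/2 per child.
P(not type AB) = 1/2 for one child; (1/2)^4 = 1/16.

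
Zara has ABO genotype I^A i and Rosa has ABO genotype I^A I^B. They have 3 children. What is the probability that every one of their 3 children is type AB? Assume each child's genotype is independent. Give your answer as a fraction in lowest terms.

ABO cross I^A i × I^A I^B → 1/2 A, 1/4 B, 1/4 AB.
So P(type AB) = 1/4 per child.
All 3 independent: (1/4)^3 = 1/64.

1/64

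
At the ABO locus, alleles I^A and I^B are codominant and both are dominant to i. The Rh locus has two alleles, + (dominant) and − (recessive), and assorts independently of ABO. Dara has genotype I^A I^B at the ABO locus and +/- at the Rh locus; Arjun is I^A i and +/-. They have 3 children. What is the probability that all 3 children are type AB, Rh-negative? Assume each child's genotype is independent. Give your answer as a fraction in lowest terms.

ABO cross I^A I^B × I^A i → 1/2 A, 1/4 B, 1/4 AB.
Rh cross +/- × +/- → 3/4 Rh+, 1/4 Rh-; so P(type AB, Rh-negative) = 1/4 × 1/4 = 1/16 per child.
All 3 independent: (1/16)^3 = 1/4096.

1/4096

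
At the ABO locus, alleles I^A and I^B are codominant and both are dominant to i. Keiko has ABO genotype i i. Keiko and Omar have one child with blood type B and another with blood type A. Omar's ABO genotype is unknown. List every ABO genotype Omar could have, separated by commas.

I^A I^B

For each candidate genotype of Omar, check whether crossing it with i i can produce every observed child phenotype.
  I^A I^A → possible child types {A} ✗
  I^A I^B → possible child types {A, B} ✓
  I^A i → possible child types {O, A} ✗
  I^B I^B → possible child types {B} ✗
  I^B i → possible child types {O, B} ✗
  i i → possible child types {O} ✗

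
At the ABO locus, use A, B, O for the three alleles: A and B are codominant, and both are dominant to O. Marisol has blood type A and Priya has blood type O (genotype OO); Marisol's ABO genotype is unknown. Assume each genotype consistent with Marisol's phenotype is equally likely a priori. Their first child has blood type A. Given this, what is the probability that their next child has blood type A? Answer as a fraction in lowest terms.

Possible genotypes: Marisol ∈ {AA, AO}; Priya ∈ {OO}.
Weight each parental genotype pair by prior × P(type-A child):
  AA × OO: posterior weight 2/3; P(next child type A) = 1.
  AO × OO: posterior weight 1/3; P(next child type A) = 1/2.
Weighted sum = 5/6.

5/6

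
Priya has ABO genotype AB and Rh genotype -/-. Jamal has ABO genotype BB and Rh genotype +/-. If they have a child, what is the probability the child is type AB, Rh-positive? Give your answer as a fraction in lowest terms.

1/4

ABO cross AB × BB → offspring phenotypes: 1/2 B, 1/2 AB.
Rh cross -/- × +/- → 1/2 Rh+, 1/2 Rh-.
Independent loci: P(type AB, Rh-positive) = 1/2 × 1/2 = 1/4.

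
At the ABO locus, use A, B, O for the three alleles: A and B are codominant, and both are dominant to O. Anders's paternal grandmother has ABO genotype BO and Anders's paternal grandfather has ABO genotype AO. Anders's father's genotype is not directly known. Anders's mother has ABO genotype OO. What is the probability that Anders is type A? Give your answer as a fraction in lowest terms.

1/4

Anders's father's ABO genotype from BO × AO: 1/4 AB, 1/4 AO, 1/4 BO, 1/4 OO.
Crossing each possibility with the mother OO and summing P(type A): 1/4·1/2 + 1/4·1/2 + 1/4·0 + 1/4·0 = 1/4.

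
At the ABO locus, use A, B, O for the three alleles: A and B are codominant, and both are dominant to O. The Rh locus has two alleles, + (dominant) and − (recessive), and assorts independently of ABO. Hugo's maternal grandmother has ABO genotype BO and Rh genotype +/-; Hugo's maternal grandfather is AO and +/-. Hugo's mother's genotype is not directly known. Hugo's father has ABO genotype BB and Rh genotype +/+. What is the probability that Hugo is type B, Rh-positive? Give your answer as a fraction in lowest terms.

3/4

Hugo's mother's ABO genotype from BO × AO: 1/4 AB, 1/4 AO, 1/4 BO, 1/4 OO.
Crossing each possibility with the father BB and summing P(type B): 1/4·1/2 + 1/4·1/2 + 1/4·1 + 1/4·1 = 3/4.
Similarly for Rh via the mother's Rh distribution: P(Rh+) = 1.
Independent loci: 3/4 × 1 = 3/4.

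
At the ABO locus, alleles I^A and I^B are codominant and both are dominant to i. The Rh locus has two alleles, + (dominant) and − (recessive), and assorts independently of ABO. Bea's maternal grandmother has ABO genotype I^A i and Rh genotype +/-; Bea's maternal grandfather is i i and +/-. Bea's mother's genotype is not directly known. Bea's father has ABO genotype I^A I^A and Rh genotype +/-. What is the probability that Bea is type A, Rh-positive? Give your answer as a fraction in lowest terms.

3/4

Bea's mother's ABO genotype from I^A i × i i: 1/2 I^A i, 1/2 i i.
Crossing each possibility with the father I^A I^A and summing P(type A): 1/2·1 + 1/2·1 = 1.
Similarly for Rh via the mother's Rh distribution: P(Rh+) = 3/4.
Independent loci: 1 × 3/4 = 3/4.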